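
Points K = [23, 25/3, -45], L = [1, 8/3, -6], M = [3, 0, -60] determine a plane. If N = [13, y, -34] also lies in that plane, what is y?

Coplanarity requires KL · (KM × KN) = 0.
KL = (-22, -17/3, 39), KM = (-20, -25/3, -15); the triple product is linear in y with coefficient -1110 and constant term 5920.
Setting it to zero: y = 16/3.

16/3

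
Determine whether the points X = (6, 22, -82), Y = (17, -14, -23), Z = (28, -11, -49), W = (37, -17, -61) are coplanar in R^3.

No

The four points are coplanar iff the 3×3 determinant with rows XY, XZ, XW is zero.
Rows: (11, -36, 59), (22, -33, 33), (31, -39, 21).
Expanding along the first row: (11)(594) − (-36)(-561) + (59)(165) = -3927.
Nonzero ⇒ not coplanar.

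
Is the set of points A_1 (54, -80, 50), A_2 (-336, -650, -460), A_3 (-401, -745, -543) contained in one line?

No

A_1A_2 = (-390, -570, -510), A_1A_3 = (-455, -665, -593).
A_1A_2 × A_1A_3 = (-1140, 780, 0).
The cross product is nonzero, so the points do not lie on one line.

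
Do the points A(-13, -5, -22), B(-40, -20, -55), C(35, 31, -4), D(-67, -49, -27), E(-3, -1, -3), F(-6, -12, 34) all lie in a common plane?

The plane through A, B, C has normal n = AB × AC = (918, -1098, -252) and equation n·P = -900.
Checking the remaining points: n·D = -900, n·E = -900, n·F = -900.
All equal -900, so all 6 points lie in one plane.

Yes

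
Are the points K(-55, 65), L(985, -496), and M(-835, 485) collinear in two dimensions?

No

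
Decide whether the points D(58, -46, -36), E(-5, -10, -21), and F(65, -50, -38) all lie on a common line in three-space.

DE = (-63, 36, 15), DF = (7, -4, -2).
DE × DF = (-12, -21, 0).
The cross product is nonzero, so the points do not lie on one line.

No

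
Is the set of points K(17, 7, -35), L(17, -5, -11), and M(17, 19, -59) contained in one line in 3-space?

KL = (0, -12, 24), KM = (0, 12, -24).
Each component of KM is -1 times the corresponding component of KL, so KM = -1·KL and the points are collinear.

Yes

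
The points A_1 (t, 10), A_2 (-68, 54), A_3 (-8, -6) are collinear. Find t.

Collinearity: (A_1 − A_2) must be parallel to (A_3 − A_2) = (60, -60).
Cross-multiplying the components: (t − (-68))·(-60) = (-44)·(60).
Solving gives t = -24.

-24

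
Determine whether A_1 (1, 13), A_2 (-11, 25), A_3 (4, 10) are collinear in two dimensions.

Yes

A_1A_2 = (-12, 12), A_1A_3 = (3, -3).
Twice the signed area of △A_1A_2A_3 is (-12)(-3) − (12)(3) = 0.
The triangle is degenerate (zero area), so the points are collinear.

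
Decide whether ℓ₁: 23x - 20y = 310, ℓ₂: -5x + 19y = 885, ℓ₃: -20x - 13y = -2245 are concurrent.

Yes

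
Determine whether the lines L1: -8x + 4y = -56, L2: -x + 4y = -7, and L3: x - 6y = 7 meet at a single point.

The three lines meet at one point iff the augmented coefficient matrix [aᵢ bᵢ cᵢ] has rank < 3, i.e. its determinant vanishes.
Here the determinant is 0.
It vanishes, so the lines are concurrent at (7, 0).

Yes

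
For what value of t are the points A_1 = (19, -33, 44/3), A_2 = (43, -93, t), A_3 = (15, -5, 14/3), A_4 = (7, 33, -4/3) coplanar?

-28/3

Normal to plane A_1A_3A_4: n = (212, 56, 72); plane equation n·P = 3236.
Requiring n·A_2 = 3236: (72)t + (3908) = 3236.
So t = -28/3.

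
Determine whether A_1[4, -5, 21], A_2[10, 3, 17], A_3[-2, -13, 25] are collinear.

Yes

A_1A_2 = (6, 8, -4), A_1A_3 = (-6, -8, 4).
A_1A_2 × A_1A_3 = (0, 0, 0).
The cross product vanishes, so the three points are collinear.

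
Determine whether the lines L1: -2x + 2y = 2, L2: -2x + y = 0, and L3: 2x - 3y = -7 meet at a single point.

No

Intersecting L1 and L2: solving the 2×2 system gives (x, y) = (1, 2).
Substitute into L3: (2)(1) + (-3)(2) = -4.
But L3 requires -7 ≠ -4, so the three lines have no common point.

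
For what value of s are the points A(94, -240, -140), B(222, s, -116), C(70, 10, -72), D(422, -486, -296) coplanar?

Normal to plane ACD: n = (-22272, 18560, -76096); plane equation n·P = 4105472.
Requiring n·B = 4105472: (18560)s + (3882752) = 4105472.
So s = 12.

12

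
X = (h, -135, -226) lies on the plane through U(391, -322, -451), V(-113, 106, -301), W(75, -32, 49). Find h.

181

Coplanarity requires UV · (UW × UX) = 0.
UV = (-504, 428, 150), UW = (-316, 290, 500); the triple product is linear in h with coefficient 170500 and constant term -30860500.
Setting it to zero: h = 181.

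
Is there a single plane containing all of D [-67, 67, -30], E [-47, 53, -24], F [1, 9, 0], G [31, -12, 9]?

Yes

The four points are coplanar iff the 3×3 determinant with rows DE, DF, DG is zero.
Rows: (20, -14, 6), (68, -58, 30), (98, -79, 39).
Expanding along the first row: (20)(108) − (-14)(-288) + (6)(312) = 0.
Zero determinant ⇒ coplanar.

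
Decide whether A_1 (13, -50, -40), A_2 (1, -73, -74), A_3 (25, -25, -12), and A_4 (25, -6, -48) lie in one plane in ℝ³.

The four points are coplanar iff the 3×3 determinant with rows A_1A_2, A_1A_3, A_1A_4 is zero.
Rows: (-12, -23, -34), (12, 25, 28), (12, 44, -8).
Expanding along the first row: (-12)(-1432) − (-23)(-432) + (-34)(228) = -504.
Nonzero ⇒ not coplanar.

No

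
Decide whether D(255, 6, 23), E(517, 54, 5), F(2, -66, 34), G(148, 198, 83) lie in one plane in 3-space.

Yes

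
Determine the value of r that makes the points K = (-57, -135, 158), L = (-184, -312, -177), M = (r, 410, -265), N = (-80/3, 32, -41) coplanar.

The points are coplanar iff KL · (KM × KN) = 0.
Expanding, this is linear in r: (-91168)r + (22244992/3) = 0.
So r = 244/3.

244/3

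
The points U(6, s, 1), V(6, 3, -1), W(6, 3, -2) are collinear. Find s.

Direction VW = (0, 0, -1). From the z-coordinate of U, the parameter along the line is τ = (1 − (-1))/(-1) = -2.
Then s = 3 + (-2)·(0) = 3.

3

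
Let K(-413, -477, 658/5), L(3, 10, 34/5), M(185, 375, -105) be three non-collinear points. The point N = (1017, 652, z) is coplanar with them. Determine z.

A normal to the plane is n = KL × KM = (-44473/5, 118976/5, 63206).
N lies in the plane iff n · KN = 0.
This gives (63206)z + (29137966/5) = 0, so z = -461/5.

-461/5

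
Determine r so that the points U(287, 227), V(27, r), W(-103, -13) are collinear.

67

Collinearity: (V − U) must be parallel to (W − U) = (-390, -240).
Cross-multiplying the components: (r − 227)·(-390) = (-260)·(-240).
Solving gives r = 67.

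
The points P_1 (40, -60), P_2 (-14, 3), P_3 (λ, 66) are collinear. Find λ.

The three points are collinear iff det[P_1P_2; P_1P_3] = 0.
This determinant is linear in λ: (-63)λ + (-4284) = 0, so λ = -68.

-68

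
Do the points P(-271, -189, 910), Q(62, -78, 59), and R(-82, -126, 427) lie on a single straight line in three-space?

PQ = (333, 111, -851), PR = (189, 63, -483).
PQ × PR = (0, 0, 0).
The cross product vanishes, so the three points are collinear.

Yes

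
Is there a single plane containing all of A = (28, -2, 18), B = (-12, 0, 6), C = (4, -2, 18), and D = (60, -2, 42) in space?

A normal to the plane through A, B, C is n = AB × AC = (0, 288, 48).
The plane has equation n·P = 288. For D: n·D = 1440.
1440 ≠ 288, so D is off the plane.

No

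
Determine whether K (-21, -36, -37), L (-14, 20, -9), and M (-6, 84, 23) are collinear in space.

Yes

KL = (7, 56, 28), KM = (15, 120, 60).
KL × KM = (0, 0, 0).
The cross product vanishes, so the three points are collinear.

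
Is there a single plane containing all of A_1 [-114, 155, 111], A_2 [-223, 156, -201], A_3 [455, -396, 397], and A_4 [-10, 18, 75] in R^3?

A normal to the plane through A_1, A_2, A_3 is n = A_1A_2 × A_1A_3 = (-171626, -146354, 59490).
The plane has equation n·P = 3483884. For A_4: n·A_4 = 3543638.
3543638 ≠ 3483884, so A_4 is off the plane.

No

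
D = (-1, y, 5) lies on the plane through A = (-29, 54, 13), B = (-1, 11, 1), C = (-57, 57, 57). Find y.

A normal to the plane is n = AB × AC = (-1856, -896, -1120).
D lies in the plane iff n · AD = 0.
This gives (-896)y + (5376) = 0, so y = 6.

6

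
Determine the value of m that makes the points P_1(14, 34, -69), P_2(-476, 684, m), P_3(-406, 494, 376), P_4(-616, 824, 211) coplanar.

11

The points are coplanar iff P_1P_2 · (P_1P_3 × P_1P_4) = 0.
Expanding, this is linear in m: (-42000)m + (462000) = 0.
So m = 11.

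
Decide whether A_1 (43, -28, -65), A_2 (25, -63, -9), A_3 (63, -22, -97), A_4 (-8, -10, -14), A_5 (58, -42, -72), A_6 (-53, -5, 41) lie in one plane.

The plane through A_1, A_2, A_3 has normal n = A_1A_2 × A_1A_3 = (784, 544, 592) and equation n·P = -20000.
Checking the remaining points: n·A_4 = -20000, n·A_5 = -20000, n·A_6 = -20000.
All equal -20000, so all 6 points lie in one plane.

Yes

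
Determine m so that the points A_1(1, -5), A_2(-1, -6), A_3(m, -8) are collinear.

The three points are collinear iff det[A_1A_2; A_1A_3] = 0.
This determinant is linear in m: (1)m + (5) = 0, so m = -5.

-5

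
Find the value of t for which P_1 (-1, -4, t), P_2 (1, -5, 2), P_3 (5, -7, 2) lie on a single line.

2

Collinearity requires P_1P_2 × P_1P_3 = 0; each component is linear in t.
The x-component gives (-2)t + (4) = 0, so t = 2.
The remaining components then also vanish.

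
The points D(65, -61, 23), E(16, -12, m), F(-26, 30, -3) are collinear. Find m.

9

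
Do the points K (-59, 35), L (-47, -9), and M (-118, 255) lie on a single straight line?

No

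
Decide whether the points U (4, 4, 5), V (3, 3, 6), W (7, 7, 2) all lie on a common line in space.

Yes

UV = (-1, -1, 1), UW = (3, 3, -3).
Each component of UW is -3 times the corresponding component of UV, so UW = -3·UV and the points are collinear.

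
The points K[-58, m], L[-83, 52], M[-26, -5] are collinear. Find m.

27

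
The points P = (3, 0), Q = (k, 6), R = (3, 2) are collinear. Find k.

Collinearity: (Q − P) must be parallel to (R − P) = (0, 2).
Cross-multiplying the components: (k − 3)·(2) = (6)·(0).
Solving gives k = 3.

3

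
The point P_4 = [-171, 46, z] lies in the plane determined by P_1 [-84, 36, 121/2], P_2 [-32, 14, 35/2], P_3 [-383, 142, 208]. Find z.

Coplanarity requires P_1P_2 · (P_1P_3 × P_1P_4) = 0.
P_1P_2 = (52, -22, -43), P_1P_3 = (-299, 106, 295/2); the triple product is linear in z with coefficient -1066 and constant term 2132.
Setting it to zero: z = 2.

2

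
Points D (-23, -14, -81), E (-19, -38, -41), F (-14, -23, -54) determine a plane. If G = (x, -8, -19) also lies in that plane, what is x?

21

Coplanarity requires DE · (DF × DG) = 0.
DE = (4, -24, 40), DF = (9, -9, 27); the triple product is linear in x with coefficient -288 and constant term 6048.
Setting it to zero: x = 21.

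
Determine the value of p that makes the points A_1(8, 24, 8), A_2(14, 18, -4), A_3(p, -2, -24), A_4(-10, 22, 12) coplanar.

-16

Coplanarity ⇔ det[A_1A_2; A_1A_3; A_1A_4] = 0.
Expanding, this is linear in p: (48)p + (768) = 0.
So p = -16.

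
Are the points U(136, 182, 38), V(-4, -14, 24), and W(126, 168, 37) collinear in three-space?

Yes

UV = (-140, -196, -14), UW = (-10, -14, -1).
Each component of UW is 1/14 times the corresponding component of UV, so UW = 1/14·UV and the points are collinear.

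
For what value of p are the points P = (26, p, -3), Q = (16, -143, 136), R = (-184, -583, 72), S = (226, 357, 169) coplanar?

37

Coplanarity ⇔ det[PQ; PR; PS] = 0.
Expanding, this is linear in p: (6840)p + (-253080) = 0.
So p = 37.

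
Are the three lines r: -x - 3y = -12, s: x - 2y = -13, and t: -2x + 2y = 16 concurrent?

Yes

Intersecting r and s: solving the 2×2 system gives (x, y) = (-3, 5).
Substitute into t: (-2)(-3) + (2)(5) = 16.
This equals 16, so (-3, 5) lies on all three lines and they are concurrent.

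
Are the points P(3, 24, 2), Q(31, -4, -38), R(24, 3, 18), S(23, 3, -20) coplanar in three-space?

No

A normal to the plane through P, Q, R is n = PQ × PR = (-1288, -1288, 0).
The plane has equation n·X = -34776. For S: n·S = -33488.
-33488 ≠ -34776, so S is off the plane.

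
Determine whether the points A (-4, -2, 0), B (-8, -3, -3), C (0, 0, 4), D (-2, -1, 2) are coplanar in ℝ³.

Yes

A normal to the plane through A, B, C is n = AB × AC = (2, 4, -4).
The plane has equation n·P = -16. For D: n·D = -16.
Equal, so D lies in the plane and all four are coplanar.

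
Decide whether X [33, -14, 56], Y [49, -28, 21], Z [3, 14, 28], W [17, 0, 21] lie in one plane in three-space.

With X as base: XY = (16, -14, -35), XZ = (-30, 28, -28), XW = (-16, 14, -35).
XZ × XW = (-588, -602, 28).
XY · (XZ × XW) = -1960.
Since -1960 ≠ 0, the four points are not coplanar.

No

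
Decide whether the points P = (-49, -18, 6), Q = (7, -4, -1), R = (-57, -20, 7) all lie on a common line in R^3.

Yes

PQ = (56, 14, -7), PR = (-8, -2, 1).
PQ × PR = (0, 0, 0).
The cross product vanishes, so the three points are collinear.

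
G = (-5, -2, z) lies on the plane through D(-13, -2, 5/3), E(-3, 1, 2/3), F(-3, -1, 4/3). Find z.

5/3

Coplanarity requires DE · (DF × DG) = 0.
DE = (10, 3, -1), DF = (10, 1, -1/3); the triple product is linear in z with coefficient -20 and constant term 100/3.
Setting it to zero: z = 5/3.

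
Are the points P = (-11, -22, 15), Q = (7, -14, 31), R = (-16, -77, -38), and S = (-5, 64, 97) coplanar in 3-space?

Yes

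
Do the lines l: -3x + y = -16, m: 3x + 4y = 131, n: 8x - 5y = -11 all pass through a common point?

The three lines meet at one point iff the augmented coefficient matrix [aᵢ bᵢ cᵢ] has rank < 3, i.e. its determinant vanishes.
Here the determinant is 0.
It vanishes, so the lines are concurrent at (13, 23).

Yes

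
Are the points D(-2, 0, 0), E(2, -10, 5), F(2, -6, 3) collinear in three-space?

DE = (4, -10, 5), DF = (4, -6, 3).
Comparing components 3 and 1: (5)(4) − (4)(3) = 8 ≠ 0, so DE and DF are not parallel and the points are not collinear.

No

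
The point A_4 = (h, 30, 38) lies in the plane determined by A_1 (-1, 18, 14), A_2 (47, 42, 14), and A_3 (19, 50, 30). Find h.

A normal to the plane is n = A_1A_2 × A_1A_3 = (384, -768, 1056).
A_4 lies in the plane iff n · A_1A_4 = 0.
This gives (384)h + (16512) = 0, so h = -43.

-43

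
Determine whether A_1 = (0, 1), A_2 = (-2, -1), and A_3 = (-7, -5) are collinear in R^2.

No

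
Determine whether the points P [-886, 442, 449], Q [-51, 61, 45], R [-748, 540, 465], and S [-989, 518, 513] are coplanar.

The four points are coplanar iff the 3×3 determinant with rows PQ, PR, PS is zero.
Rows: (835, -381, -404), (138, 98, 16), (-103, 76, 64).
Expanding along the first row: (835)(5056) − (-381)(10480) + (-404)(20582) = -100488.
Nonzero ⇒ not coplanar.

No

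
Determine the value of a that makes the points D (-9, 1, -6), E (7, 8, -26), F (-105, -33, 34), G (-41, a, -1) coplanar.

-19/2

Coplanarity ⇔ det[DE; DF; DG] = 0.
Expanding, this is linear in a: (1280)a + (12160) = 0.
So a = -19/2.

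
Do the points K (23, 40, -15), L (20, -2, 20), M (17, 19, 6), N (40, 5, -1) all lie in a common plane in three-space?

Yes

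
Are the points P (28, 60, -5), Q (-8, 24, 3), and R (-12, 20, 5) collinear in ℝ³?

No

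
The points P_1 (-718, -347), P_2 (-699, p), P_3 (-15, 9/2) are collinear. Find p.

Collinearity: (P_2 − P_1) must be parallel to (P_3 − P_1) = (703, 703/2).
Cross-multiplying the components: (p − (-347))·(703) = (19)·(703/2).
Solving gives p = -675/2.

-675/2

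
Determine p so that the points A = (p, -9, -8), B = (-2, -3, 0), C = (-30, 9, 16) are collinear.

12

Collinearity requires AB × AC = 0; each component is linear in p.
The y-component gives (16)p + (-192) = 0, so p = 12.
The remaining components then also vanish.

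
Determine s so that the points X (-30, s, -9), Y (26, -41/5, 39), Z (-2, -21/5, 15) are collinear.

Collinearity requires XY × XZ = 0; each component is linear in s.
The x-component gives (24)s + (24/5) = 0, so s = -1/5.
The remaining components then also vanish.

-1/5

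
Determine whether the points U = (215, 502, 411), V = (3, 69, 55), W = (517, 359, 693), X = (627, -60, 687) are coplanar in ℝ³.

With U as base: UV = (-212, -433, -356), UW = (302, -143, 282), UX = (412, -562, 276).
UW × UX = (119016, 32832, -110808).
UV · (UW × UX) = 0.
The scalar triple product vanishes, so the four points are coplanar.

Yes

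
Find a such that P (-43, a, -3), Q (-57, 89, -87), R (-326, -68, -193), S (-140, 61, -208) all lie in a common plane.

79

Coplanarity ⇔ det[PQ; PR; PS] = 0.
Expanding, this is linear in a: (23751)a + (-1876329) = 0.
So a = 79.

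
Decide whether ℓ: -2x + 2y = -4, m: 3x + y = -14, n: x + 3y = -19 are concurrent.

No

Intersecting ℓ and m: solving the 2×2 system gives (x, y) = (-3, -5).
Substitute into n: (1)(-3) + (3)(-5) = -18.
But n requires -19 ≠ -18, so the three lines have no common point.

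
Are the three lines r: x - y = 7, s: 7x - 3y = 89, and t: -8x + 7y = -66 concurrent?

Yes

Intersecting r and s: solving the 2×2 system gives (x, y) = (17, 10).
Substitute into t: (-8)(17) + (7)(10) = -66.
This equals -66, so (17, 10) lies on all three lines and they are concurrent.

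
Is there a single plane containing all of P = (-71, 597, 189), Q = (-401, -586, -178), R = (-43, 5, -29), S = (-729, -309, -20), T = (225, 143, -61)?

No

The plane through P, Q, R has normal n = PQ × PR = (40630, -82216, 228484) and equation n·X = -8784206.
Checking the remaining points: n·S = -8784206, n·T = -16552662.
Since n·T = -16552662 ≠ -8784206, T is off the plane and the points are not all coplanar.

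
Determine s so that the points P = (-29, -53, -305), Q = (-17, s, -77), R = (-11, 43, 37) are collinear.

11

Collinearity requires PQ × PR = 0; each component is linear in s.
The x-component gives (342)s + (-3762) = 0, so s = 11.
The remaining components then also vanish.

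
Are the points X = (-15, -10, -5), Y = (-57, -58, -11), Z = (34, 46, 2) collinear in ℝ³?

XY = (-42, -48, -6), XZ = (49, 56, 7).
Each component of XZ is -7/6 times the corresponding component of XY, so XZ = -7/6·XY and the points are collinear.

Yes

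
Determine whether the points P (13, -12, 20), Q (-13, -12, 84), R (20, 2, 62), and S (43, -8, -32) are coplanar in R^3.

No

The four points are coplanar iff the 3×3 determinant with rows PQ, PR, PS is zero.
Rows: (-26, 0, 64), (7, 14, 42), (30, 4, -52).
Expanding along the first row: (-26)(-896) − (0)(-1624) + (64)(-392) = -1792.
Nonzero ⇒ not coplanar.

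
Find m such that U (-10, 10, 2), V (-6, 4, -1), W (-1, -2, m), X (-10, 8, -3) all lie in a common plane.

Coplanarity ⇔ det[UV; UW; UX] = 0.
Expanding, this is linear in m: (8)m + (8) = 0.
So m = -1.

-1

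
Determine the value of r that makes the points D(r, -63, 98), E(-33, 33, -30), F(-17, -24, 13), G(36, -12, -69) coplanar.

The points are coplanar iff DE · (DF × DG) = 0.
Expanding, this is linear in r: (-4158)r + (-203742) = 0.
So r = -49.

-49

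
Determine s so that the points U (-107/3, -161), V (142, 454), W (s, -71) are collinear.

-29/3

Collinearity: (W − U) must be parallel to (V − U) = (533/3, 615).
Cross-multiplying the components: (s − (-107/3))·(615) = (90)·(533/3).
Solving gives s = -29/3.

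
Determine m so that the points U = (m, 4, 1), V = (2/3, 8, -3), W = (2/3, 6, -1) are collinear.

2/3

Collinearity requires UV × UW = 0; each component is linear in m.
The y-component gives (2)m + (-4/3) = 0, so m = 2/3.
The remaining components then also vanish.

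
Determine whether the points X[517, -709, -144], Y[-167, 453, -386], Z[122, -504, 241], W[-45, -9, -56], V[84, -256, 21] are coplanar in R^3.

Yes

The plane through X, Y, Z has normal n = XY × XZ = (496980, 358930, 318770) and equation n·P = -43445590.
Checking the remaining points: n·W = -43445590, n·V = -43445590.
All equal -43445590, so all 5 points lie in one plane.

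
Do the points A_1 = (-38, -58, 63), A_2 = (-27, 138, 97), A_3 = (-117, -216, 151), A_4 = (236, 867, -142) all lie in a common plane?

A normal to the plane through A_1, A_2, A_3 is n = A_1A_2 × A_1A_3 = (22620, -3654, 13746).
The plane has equation n·P = 218370. For A_4: n·A_4 = 218370.
Equal, so A_4 lies in the plane and all four are coplanar.

Yes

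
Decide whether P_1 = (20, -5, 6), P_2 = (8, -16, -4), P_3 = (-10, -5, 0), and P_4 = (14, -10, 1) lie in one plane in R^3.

No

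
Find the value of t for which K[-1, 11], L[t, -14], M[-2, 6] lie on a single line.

-6

The three points are collinear iff det[KL; KM] = 0.
This determinant is linear in t: (-5)t + (-30) = 0, so t = -6.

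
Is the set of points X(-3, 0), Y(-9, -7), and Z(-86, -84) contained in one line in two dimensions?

XY = (-6, -7), XZ = (-83, -84).
If collinear, XZ would be a scalar multiple of XY. But (-6)·(-84) ≠ (-7)·(-83) (difference -77), so they are not parallel; the points are not collinear.

No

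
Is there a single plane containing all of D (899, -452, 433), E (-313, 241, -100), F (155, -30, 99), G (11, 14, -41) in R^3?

A normal to the plane through D, E, F is n = DE × DF = (-6536, -8256, 4128).
The plane has equation n·P = -356728. For G: n·G = -356728.
Equal, so G lies in the plane and all four are coplanar.

Yes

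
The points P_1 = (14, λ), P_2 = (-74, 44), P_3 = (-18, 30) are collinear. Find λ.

The three points are collinear iff det[P_1P_2; P_1P_3] = 0.
This determinant is linear in λ: (56)λ + (-1232) = 0, so λ = 22.

22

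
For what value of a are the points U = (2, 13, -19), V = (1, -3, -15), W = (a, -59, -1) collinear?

-5/2

Collinearity requires UV × UW = 0; each component is linear in a.
The y-component gives (4)a + (10) = 0, so a = -5/2.
The remaining components then also vanish.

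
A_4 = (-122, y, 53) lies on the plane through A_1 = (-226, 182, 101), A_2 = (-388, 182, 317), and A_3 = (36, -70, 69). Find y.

110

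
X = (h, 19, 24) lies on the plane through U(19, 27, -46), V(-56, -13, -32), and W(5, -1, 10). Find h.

A normal to the plane is n = UV × UW = (-1848, 4004, 1540).
X lies in the plane iff n · UX = 0.
This gives (-1848)h + (110880) = 0, so h = 60.

60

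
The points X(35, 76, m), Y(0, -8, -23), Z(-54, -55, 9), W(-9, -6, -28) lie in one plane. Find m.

Coplanarity ⇔ det[XY; XZ; XW] = 0.
Expanding, this is linear in m: (531)m + (53100) = 0.
So m = -100.

-100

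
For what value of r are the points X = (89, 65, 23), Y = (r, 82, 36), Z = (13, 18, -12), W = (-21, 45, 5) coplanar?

Normal to plane XZW: n = (146, 2482, -3650); plane equation n·P = 90374.
Requiring n·Y = 90374: (146)r + (72124) = 90374.
So r = 125.

125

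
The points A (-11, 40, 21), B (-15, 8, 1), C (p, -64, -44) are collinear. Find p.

Direction AB = (-4, -32, -20). From the y-coordinate of C, the parameter along the line is τ = (-64 − 40)/(-32) = 13/4.
Then p = (-11) + 13/4·(-4) = -24.

-24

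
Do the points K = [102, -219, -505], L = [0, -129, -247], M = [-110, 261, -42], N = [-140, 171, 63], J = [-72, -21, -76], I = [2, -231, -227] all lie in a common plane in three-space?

Yes

The plane through K, L, M has normal n = KL × KM = (-82170, -7470, -29880) and equation n·P = 8343990.
Checking the remaining points: n·N = 8343990, n·J = 8343990, n·I = 8343990.
All equal 8343990, so all 6 points lie in one plane.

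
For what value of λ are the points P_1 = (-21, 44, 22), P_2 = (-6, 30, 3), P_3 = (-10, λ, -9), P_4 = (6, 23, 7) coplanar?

30

Normal to plane P_1P_2P_4: n = (-189, -288, 63); plane equation n·P = -7317.
Requiring n·P_3 = -7317: (-288)λ + (1323) = -7317.
So λ = 30.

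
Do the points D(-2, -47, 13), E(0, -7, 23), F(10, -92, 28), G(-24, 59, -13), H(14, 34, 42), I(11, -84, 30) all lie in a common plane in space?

No

The plane through D, E, F has normal n = DE × DF = (1050, 90, -570) and equation n·P = -13740.
Checking the remaining points: n·G = -12480, n·H = -6180, n·I = -13110.
Since n·G = -12480 ≠ -13740, G is off the plane and the points are not all coplanar.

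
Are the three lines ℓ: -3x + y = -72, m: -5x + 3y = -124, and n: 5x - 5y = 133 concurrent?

Intersecting ℓ and m: solving the 2×2 system gives (x, y) = (23, -3).
Substitute into n: (5)(23) + (-5)(-3) = 130.
But n requires 133 ≠ 130, so the three lines have no common point.

No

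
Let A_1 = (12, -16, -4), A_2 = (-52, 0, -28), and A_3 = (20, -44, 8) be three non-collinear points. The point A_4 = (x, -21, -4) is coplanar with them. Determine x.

6

The plane through A_1, A_2, A_3 has equation −480x + 576y + 1664z = -21632.
Substituting A_4: (-480)x + (-18752) = -21632, so x = 6.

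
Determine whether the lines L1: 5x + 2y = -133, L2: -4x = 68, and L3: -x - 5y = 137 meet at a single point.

Intersecting L1 and L2: solving the 2×2 system gives (x, y) = (-17, -24).
Substitute into L3: (-1)(-17) + (-5)(-24) = 137.
This equals 137, so (-17, -24) lies on all three lines and they are concurrent.

Yes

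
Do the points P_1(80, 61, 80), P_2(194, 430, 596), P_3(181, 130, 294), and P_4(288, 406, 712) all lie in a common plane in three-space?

The four points are coplanar iff the 3×3 determinant with rows P_1P_2, P_1P_3, P_1P_4 is zero.
Rows: (114, 369, 516), (101, 69, 214), (208, 345, 632).
Expanding along the first row: (114)(-30222) − (369)(19320) + (516)(20493) = 0.
Zero determinant ⇒ coplanar.

Yes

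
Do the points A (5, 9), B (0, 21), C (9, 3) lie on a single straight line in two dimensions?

AB = (-5, 12), AC = (4, -6).
det[AB; AC] = (-5)(-6) − (12)(4) = -18.
The determinant is nonzero, so they are not collinear.

No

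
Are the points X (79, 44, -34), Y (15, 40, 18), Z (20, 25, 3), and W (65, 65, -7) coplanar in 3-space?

With X as base: XY = (-64, -4, 52), XZ = (-59, -19, 37), XW = (-14, 21, 27).
XZ × XW = (-1290, 1075, -1505).
XY · (XZ × XW) = 0.
The scalar triple product vanishes, so the four points are coplanar.

Yes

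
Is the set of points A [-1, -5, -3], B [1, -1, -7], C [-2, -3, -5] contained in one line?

AB = (2, 4, -4), AC = (-1, 2, -2).
AB × AC = (0, 8, 8).
The cross product is nonzero, so the points do not lie on one line.

No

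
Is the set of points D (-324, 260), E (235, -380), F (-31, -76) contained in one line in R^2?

No

DE = (559, -640), DF = (293, -336).
Twice the signed area of △DEF is (559)(-336) − (-640)(293) = -304.
The area is nonzero, so the three points are not collinear.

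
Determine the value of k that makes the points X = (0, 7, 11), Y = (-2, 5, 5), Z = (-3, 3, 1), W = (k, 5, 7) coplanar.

-1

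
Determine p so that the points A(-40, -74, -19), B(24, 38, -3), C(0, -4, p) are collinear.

-9

Direction AB = (64, 112, 16). From the x-coordinate of C, the parameter along the line is τ = (0 − (-40))/64 = 5/8.
Then p = (-19) + 5/8·(16) = -9.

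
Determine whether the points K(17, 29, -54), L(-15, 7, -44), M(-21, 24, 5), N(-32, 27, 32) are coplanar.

The four points are coplanar iff the 3×3 determinant with rows KL, KM, KN is zero.
Rows: (-32, -22, 10), (-38, -5, 59), (-49, -2, 86).
Expanding along the first row: (-32)(-312) − (-22)(-377) + (10)(-169) = 0.
Zero determinant ⇒ coplanar.

Yes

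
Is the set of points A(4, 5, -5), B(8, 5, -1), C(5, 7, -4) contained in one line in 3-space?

No

AB = (4, 0, 4), AC = (1, 2, 1).
AB × AC = (-8, 0, 8).
The cross product is nonzero, so the points do not lie on one line.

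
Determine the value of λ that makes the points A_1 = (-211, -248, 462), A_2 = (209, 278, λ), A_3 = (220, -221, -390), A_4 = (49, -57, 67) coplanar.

The points are coplanar iff A_1A_2 · (A_1A_3 × A_1A_4) = 0.
Expanding, this is linear in λ: (75301)λ + (2108428) = 0.
So λ = -28.

-28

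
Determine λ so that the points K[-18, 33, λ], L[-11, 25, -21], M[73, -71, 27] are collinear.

Direction LM = (84, -96, 48). From the x-coordinate of K, the parameter along the line is τ = (-18 − (-11))/84 = -1/12.
Then λ = (-21) + (-1/12)·(48) = -25.

-25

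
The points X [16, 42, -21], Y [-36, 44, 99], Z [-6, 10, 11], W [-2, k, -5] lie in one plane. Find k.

Normal to plane XYZ: n = (3904, -976, 1708); plane equation n·P = -14396.
Requiring n·W = -14396: (-976)k + (-16348) = -14396.
So k = -2.

-2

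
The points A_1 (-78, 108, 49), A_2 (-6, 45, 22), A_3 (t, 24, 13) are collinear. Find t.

Collinearity requires A_1A_2 × A_1A_3 = 0; each component is linear in t.
The y-component gives (-27)t + (486) = 0, so t = 18.
The remaining components then also vanish.

18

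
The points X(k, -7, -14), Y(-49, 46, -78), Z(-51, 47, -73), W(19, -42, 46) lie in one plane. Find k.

-6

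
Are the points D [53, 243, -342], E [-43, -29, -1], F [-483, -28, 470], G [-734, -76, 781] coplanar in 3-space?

A normal to the plane through D, E, F is n = DE × DF = (-128453, -104824, -119776).
The plane has equation n·P = 8683151. For G: n·G = 8706070.
8706070 ≠ 8683151, so G is off the plane.

No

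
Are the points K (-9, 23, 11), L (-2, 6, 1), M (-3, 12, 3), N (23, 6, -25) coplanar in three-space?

Yes

A normal to the plane through K, L, M is n = KL × KM = (26, -4, 25).
The plane has equation n·P = -51. For N: n·N = -51.
Equal, so N lies in the plane and all four are coplanar.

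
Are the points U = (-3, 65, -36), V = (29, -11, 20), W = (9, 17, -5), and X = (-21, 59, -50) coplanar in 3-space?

A normal to the plane through U, V, W is n = UV × UW = (332, -320, -624).
The plane has equation n·P = 668. For X: n·X = 5348.
5348 ≠ 668, so X is off the plane.

No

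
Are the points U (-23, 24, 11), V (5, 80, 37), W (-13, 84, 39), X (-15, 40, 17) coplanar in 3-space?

The four points are coplanar iff the 3×3 determinant with rows UV, UW, UX is zero.
Rows: (28, 56, 26), (10, 60, 28), (8, 16, 6).
Expanding along the first row: (28)(-88) − (56)(-164) + (26)(-320) = -1600.
Nonzero ⇒ not coplanar.

No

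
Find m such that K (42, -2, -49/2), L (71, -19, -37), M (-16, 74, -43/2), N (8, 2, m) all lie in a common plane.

Normal to plane KLM: n = (899, 638, 1218); plane equation n·P = 6641.
Requiring n·N = 6641: (1218)m + (8468) = 6641.
So m = -3/2.

-3/2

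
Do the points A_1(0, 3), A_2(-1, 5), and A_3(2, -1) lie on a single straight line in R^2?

Yes

A_1A_2 = (-1, 2), A_1A_3 = (2, -4).
det[A_1A_2; A_1A_3] = (-1)(-4) − (2)(2) = 0.
The determinant is zero, so the points are collinear.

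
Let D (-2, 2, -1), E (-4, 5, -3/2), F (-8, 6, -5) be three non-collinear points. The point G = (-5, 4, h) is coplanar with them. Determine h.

-3

The plane through D, E, F has equation −10x − 5y + 10z = 0.
Substituting G: (10)h + (30) = 0, so h = -3.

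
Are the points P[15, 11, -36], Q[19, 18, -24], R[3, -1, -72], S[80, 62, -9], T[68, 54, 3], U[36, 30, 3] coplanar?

No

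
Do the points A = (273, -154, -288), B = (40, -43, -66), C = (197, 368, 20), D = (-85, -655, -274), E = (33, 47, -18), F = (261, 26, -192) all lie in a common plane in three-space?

The plane through A, B, C has normal n = AB × AC = (-81696, 54892, -113190) and equation n·P = 1842344.
Checking the remaining points: n·D = 2003960, n·E = 1921376, n·F = 1837016.
Since n·D = 2003960 ≠ 1842344, D is off the plane and the points are not all coplanar.

No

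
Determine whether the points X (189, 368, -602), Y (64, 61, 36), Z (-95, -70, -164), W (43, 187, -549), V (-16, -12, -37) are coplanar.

The plane through X, Y, Z has normal n = XY × XZ = (144978, -126442, -32438) and equation n·P = 397862.
Checking the remaining points: n·W = 397862, n·V = 397862.
All equal 397862, so all 5 points lie in one plane.

Yes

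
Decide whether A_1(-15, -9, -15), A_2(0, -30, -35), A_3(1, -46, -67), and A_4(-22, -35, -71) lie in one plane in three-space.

No

The four points are coplanar iff the 3×3 determinant with rows A_1A_2, A_1A_3, A_1A_4 is zero.
Rows: (15, -21, -20), (16, -37, -52), (-7, -26, -56).
Expanding along the first row: (15)(720) − (-21)(-1260) + (-20)(-675) = -2160.
Nonzero ⇒ not coplanar.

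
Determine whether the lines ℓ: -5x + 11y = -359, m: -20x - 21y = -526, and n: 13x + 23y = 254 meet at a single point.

No

Intersecting ℓ and m: solving the 2×2 system gives (x, y) = (41, -14).
Substitute into n: (13)(41) + (23)(-14) = 211.
But n requires 254 ≠ 211, so the three lines have no common point.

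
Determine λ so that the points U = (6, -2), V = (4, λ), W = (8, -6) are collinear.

2

The three points are collinear iff det[UV; UW] = 0.
This determinant is linear in λ: (-2)λ + (4) = 0, so λ = 2.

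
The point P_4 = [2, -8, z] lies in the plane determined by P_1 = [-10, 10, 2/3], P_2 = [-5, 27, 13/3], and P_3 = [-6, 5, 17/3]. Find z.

16

The plane through P_1, P_2, P_3 has equation (310/3)x − (31/3)y − 93z = -3596/3.
Substituting P_4: (-93)z + (868/3) = -3596/3, so z = 16.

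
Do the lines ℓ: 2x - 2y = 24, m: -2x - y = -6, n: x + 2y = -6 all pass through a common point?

Yes

The three lines meet at one point iff the augmented coefficient matrix [aᵢ bᵢ cᵢ] has rank < 3, i.e. its determinant vanishes.
Here the determinant is 0.
It vanishes, so the lines are concurrent at (6, -6).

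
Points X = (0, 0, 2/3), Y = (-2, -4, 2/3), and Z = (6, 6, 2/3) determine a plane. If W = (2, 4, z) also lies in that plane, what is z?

2/3

The plane through X, Y, Z has equation 12z = 8.
Substituting W: (12)z + (0) = 8, so z = 2/3.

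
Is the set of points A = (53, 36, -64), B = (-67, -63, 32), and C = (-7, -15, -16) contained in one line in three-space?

AB = (-120, -99, 96), AC = (-60, -51, 48).
Comparing components 2 and 3: (-99)(48) − (96)(-51) = 144 ≠ 0, so AB and AC are not parallel and the points are not collinear.

No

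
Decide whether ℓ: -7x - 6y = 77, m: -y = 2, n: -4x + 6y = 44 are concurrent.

No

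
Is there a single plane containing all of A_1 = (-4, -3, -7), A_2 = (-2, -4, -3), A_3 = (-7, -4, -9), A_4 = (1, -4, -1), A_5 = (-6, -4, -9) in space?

No

The plane through A_1, A_2, A_3 has normal n = A_1A_2 × A_1A_3 = (6, -8, -5) and equation n·P = 35.
Checking the remaining points: n·A_4 = 43, n·A_5 = 41.
Since n·A_4 = 43 ≠ 35, A_4 is off the plane and the points are not all coplanar.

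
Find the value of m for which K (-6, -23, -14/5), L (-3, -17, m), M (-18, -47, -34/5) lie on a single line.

Direction KM = (-12, -24, -4). From the x-coordinate of L, the parameter along the line is τ = (-3 − (-6))/(-12) = -1/4.
Then m = (-14/5) + (-1/4)·(-4) = -9/5.

-9/5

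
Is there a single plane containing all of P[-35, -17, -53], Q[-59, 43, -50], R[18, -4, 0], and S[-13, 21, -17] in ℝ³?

With P as base: PQ = (-24, 60, 3), PR = (53, 13, 53), PS = (22, 38, 36).
PR × PS = (-1546, -742, 1728).
PQ · (PR × PS) = -2232.
Since -2232 ≠ 0, the four points are not coplanar.

No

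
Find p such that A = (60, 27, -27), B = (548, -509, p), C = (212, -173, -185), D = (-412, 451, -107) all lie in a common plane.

-227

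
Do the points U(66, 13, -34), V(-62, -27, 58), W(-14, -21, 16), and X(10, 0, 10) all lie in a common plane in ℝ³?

A normal to the plane through U, V, W is n = UV × UW = (1128, -960, 1152).
The plane has equation n·P = 22800. For X: n·X = 22800.
Equal, so X lies in the plane and all four are coplanar.

Yes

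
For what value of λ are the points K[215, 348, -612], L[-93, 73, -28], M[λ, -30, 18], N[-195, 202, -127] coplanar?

Coplanarity ⇔ det[KL; KM; KN] = 0.
Expanding, this is linear in λ: (48111)λ + (-1683885) = 0.
So λ = 35.

35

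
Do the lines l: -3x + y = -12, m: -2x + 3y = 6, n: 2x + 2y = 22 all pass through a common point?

Intersecting l and m: solving the 2×2 system gives (x, y) = (6, 6).
Substitute into n: (2)(6) + (2)(6) = 24.
But n requires 22 ≠ 24, so the three lines have no common point.

No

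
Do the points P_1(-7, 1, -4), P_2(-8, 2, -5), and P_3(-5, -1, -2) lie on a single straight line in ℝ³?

P_1P_2 = (-1, 1, -1), P_1P_3 = (2, -2, 2).
P_1P_2 × P_1P_3 = (0, 0, 0).
The cross product vanishes, so the three points are collinear.

Yes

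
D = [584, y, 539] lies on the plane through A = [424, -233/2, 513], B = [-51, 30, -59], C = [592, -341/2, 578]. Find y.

-337/2

A normal to the plane is n = AB × AC = (-42731/2, -65221, 1038).
D lies in the plane iff n · AD = 0.
This gives (-65221)y + (-21979477/2) = 0, so y = -337/2.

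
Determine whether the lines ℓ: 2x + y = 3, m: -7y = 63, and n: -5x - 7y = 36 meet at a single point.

The three lines meet at one point iff the augmented coefficient matrix [aᵢ bᵢ cᵢ] has rank < 3, i.e. its determinant vanishes.
Here the determinant is -42.
Nonzero, so no common point exists.

No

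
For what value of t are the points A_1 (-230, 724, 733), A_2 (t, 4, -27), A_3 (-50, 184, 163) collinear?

10

Collinearity requires A_1A_2 × A_1A_3 = 0; each component is linear in t.
The y-component gives (570)t + (-5700) = 0, so t = 10.
The remaining components then also vanish.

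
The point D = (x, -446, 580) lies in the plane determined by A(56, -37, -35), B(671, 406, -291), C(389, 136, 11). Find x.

-271

Coplanarity requires AB · (AC × AD) = 0.
AB = (615, 443, -256), AC = (333, 173, 46); the triple product is linear in x with coefficient 64666 and constant term 17524486.
Setting it to zero: x = -271.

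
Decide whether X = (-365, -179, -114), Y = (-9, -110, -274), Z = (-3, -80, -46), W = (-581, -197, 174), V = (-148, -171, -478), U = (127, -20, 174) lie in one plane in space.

No

The plane through X, Y, Z has normal n = XY × XZ = (20532, -82128, 10266) and equation n·P = 6036408.
Checking the remaining points: n·W = 6036408, n·V = 6098004, n·U = 6036408.
Since n·V = 6098004 ≠ 6036408, V is off the plane and the points are not all coplanar.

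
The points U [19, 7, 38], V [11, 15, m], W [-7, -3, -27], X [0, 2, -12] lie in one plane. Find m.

6

Coplanarity ⇔ det[UV; UW; UX] = 0.
Expanding, this is linear in m: (-60)m + (360) = 0.
So m = 6.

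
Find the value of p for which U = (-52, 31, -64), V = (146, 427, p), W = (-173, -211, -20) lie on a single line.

Collinearity requires UV × UW = 0; each component is linear in p.
The x-component gives (242)p + (32912) = 0, so p = -136.
The remaining components then also vanish.

-136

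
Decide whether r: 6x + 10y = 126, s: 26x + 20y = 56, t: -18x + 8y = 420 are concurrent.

Yes

Intersecting r and s: solving the 2×2 system gives (x, y) = (-14, 21).
Substitute into t: (-18)(-14) + (8)(21) = 420.
This equals 420, so (-14, 21) lies on all three lines and they are concurrent.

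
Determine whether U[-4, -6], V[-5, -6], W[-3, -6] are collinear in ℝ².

UV = (-1, 0), UW = (1, 0).
Checking proportionality: UW = -1·UV, so the vectors are parallel and the points are collinear.

Yes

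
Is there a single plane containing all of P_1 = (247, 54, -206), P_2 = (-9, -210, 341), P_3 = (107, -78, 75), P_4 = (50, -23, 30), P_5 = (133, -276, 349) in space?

Yes

The plane through P_1, P_2, P_3 has normal n = P_1P_2 × P_1P_3 = (-1980, -4644, -3168) and equation n·P = -87228.
Checking the remaining points: n·P_4 = -87228, n·P_5 = -87228.
All equal -87228, so all 5 points lie in one plane.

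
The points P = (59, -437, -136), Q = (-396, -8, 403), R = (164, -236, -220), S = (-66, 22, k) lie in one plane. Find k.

58

Normal to plane PQR: n = (-144375, 18375, -136500); plane equation n·X = 2016000.
Requiring n·S = 2016000: (-136500)k + (9933000) = 2016000.
So k = 58.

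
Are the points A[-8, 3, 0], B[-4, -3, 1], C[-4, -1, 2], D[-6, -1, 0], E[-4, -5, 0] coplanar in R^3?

The plane through A, B, C has normal n = AB × AC = (-8, -4, 8) and equation n·P = 52.
Checking the remaining points: n·D = 52, n·E = 52.
All equal 52, so all 5 points lie in one plane.

Yes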